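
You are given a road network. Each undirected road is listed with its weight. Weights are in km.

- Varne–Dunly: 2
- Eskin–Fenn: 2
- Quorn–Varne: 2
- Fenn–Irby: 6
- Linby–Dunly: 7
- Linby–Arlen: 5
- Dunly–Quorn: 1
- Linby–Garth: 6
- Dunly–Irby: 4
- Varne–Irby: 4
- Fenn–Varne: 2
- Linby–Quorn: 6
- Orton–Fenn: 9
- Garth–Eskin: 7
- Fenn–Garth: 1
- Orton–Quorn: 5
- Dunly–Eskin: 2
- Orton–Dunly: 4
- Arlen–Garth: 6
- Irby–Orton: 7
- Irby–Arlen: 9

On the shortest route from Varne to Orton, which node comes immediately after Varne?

Candidate routes:
Varne → Dunly → Orton: 2+4 = 6
Varne → Quorn → Dunly → Orton: 2+1+4 = 7
The minimum is 6 km via Varne → Dunly → Orton.
So from Varne the first move is to Dunly.

Dunly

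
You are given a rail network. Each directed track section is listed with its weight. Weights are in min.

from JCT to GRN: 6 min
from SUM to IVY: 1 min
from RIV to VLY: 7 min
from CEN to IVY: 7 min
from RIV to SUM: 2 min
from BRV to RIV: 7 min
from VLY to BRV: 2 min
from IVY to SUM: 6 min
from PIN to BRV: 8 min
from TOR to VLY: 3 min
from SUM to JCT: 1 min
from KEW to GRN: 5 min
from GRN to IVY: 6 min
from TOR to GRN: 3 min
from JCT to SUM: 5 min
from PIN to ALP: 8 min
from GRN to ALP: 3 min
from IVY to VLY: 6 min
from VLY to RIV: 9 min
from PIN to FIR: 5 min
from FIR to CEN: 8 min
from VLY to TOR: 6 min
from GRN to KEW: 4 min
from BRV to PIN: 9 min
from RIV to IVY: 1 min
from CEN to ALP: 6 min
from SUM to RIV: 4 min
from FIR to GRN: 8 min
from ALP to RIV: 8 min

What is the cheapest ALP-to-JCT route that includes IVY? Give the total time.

Shortest ALP→IVY: ALP → RIV → IVY = 9
Shortest IVY→JCT: IVY → SUM → JCT = 7
Total via IVY: 9 + 7 = 16 min.

16 min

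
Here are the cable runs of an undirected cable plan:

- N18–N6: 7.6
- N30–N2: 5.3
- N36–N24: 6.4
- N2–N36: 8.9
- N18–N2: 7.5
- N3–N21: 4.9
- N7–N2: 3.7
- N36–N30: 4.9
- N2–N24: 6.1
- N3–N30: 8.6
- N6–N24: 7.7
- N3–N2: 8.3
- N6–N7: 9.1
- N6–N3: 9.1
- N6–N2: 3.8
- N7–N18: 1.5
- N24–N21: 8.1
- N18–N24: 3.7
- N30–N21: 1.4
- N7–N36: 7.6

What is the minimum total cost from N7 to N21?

10.4

Running Dijkstra from N7:
N7: 0
N18: 1.5  (via N7)
N2: 3.7  (via N7)
N24: 5.2  (via N18)
N6: 7.5  (via N2)
N36: 7.6  (via N7)
N30: 9  (via N2)
N21: 10.4  (via N30)
Shortest route: N7–N2–N30–N21 = 10.4.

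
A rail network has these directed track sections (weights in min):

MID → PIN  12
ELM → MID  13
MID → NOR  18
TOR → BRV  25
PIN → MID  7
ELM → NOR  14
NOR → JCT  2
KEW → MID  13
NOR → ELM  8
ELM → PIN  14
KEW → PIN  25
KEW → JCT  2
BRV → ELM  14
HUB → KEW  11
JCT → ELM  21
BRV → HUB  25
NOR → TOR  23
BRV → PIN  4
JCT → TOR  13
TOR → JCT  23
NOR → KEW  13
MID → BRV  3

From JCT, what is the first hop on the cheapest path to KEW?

ELM

Enumerating some paths:
JCT - ELM - MID - NOR - KEW: 21+13+18+13 = 65
JCT - ELM - PIN - MID - NOR - KEW: 21+14+7+18+13 = 73
JCT - ELM - NOR - KEW: 21+14+13 = 48
JCT - ELM - MID - BRV - HUB - KEW: 21+13+3+25+11 = 73
Cheapest is JCT - ELM - NOR - KEW at 48 min.
So from JCT the first move is to ELM.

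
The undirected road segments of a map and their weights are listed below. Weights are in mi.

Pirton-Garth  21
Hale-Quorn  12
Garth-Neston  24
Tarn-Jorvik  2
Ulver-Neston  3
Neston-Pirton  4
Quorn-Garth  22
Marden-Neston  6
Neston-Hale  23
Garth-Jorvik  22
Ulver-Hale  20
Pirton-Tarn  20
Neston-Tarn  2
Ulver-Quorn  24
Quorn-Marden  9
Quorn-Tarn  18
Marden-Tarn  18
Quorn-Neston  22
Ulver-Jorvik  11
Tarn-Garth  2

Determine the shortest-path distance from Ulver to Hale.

20 mi

Shortest distances from Ulver:
Ulver: 0
Neston: 3  (via Ulver)
Tarn: 5  (via Neston)
Jorvik: 7  (via Tarn)
Pirton: 7  (via Neston)
Garth: 7  (via Tarn)
Marden: 9  (via Neston)
Quorn: 18  (via Marden)
Hale: 20  (via Ulver)
Shortest route: Ulver–Hale = 20 mi.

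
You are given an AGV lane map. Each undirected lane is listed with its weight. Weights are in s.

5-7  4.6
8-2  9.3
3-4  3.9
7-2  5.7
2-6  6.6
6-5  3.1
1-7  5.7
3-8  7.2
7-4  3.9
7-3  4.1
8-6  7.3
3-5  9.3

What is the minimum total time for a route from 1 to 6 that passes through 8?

Best 1 to 8: 1 → 7 → 3 → 8 costing 17
Best 8 to 6: 8 → 6 costing 7.3
Total via 8: 17 + 7.3 = 24.3 s.

24.3 s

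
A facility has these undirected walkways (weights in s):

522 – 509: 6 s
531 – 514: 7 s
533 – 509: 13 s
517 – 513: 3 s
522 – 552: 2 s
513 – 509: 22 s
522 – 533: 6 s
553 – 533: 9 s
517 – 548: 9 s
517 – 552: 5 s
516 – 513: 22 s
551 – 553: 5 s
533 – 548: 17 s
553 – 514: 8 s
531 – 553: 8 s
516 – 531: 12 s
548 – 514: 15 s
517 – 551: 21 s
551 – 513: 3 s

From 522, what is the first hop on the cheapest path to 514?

533

Candidate routes:
522–533–553–531–514: 6+9+8+7 = 30
522–552–517–513–551–553–514: 2+5+3+3+5+8 = 26
522–552–517–548–514: 2+5+9+15 = 31
522–533–553–514: 6+9+8 = 23
Cheapest is 522–533–553–514 at 23 s.
So from 522 the first move is to 533.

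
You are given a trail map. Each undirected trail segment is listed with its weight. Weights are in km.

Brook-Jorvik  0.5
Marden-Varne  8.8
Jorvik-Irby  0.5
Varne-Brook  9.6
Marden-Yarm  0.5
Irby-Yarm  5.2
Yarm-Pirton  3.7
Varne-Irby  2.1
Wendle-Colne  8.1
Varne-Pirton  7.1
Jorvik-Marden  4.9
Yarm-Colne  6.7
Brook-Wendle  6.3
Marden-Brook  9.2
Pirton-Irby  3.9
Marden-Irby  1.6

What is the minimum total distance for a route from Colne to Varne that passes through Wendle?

Shortest Colne→Wendle: Colne–Wendle = 8.1
Shortest Wendle→Varne: Wendle–Brook–Jorvik–Irby–Varne = 9.4
Total via Wendle: 8.1 + 9.4 = 17.5 km.

17.5 km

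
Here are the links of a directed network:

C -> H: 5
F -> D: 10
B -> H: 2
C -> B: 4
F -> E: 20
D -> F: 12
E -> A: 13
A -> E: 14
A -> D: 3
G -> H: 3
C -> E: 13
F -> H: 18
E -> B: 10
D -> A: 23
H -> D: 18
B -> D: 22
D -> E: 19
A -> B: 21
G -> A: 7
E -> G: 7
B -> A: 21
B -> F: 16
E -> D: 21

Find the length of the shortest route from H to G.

Candidate routes:
H–D–A–B–F–E–G: 18+23+21+16+20+7 = 105
H–D–A–E–G: 18+23+14+7 = 62
H–D–E–G: 18+19+7 = 44
H–D–F–E–G: 18+12+20+7 = 57
The minimum is 44 via H–D–E–G.

44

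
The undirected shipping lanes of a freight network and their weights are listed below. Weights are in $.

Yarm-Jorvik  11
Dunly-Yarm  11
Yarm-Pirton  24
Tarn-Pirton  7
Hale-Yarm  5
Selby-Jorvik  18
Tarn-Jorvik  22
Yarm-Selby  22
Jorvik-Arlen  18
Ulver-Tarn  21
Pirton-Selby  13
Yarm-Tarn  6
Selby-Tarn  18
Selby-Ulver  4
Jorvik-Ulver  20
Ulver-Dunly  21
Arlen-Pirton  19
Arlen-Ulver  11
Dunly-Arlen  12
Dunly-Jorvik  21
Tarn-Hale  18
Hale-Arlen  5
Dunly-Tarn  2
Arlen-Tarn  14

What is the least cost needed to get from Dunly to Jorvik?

$19

Candidate routes:
Dunly → Jorvik: 21 = 21
Dunly → Yarm → Jorvik: 11+11 = 22
Dunly → Tarn → Yarm → Jorvik: 2+6+11 = 19
The minimum is $19 via Dunly → Tarn → Yarm → Jorvik.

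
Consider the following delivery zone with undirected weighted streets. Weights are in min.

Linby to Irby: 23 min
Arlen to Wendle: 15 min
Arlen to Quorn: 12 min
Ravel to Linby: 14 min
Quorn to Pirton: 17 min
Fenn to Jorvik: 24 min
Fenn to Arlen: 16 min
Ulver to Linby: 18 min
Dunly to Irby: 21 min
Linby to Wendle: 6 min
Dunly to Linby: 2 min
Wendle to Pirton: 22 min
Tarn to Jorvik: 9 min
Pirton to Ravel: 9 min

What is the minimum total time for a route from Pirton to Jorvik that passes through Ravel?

84 min

Best Pirton to Ravel: Pirton–Ravel costing 9
Shortest Ravel→Jorvik: Ravel–Linby–Wendle–Arlen–Fenn–Jorvik = 75
Total via Ravel: 9 + 75 = 84 min.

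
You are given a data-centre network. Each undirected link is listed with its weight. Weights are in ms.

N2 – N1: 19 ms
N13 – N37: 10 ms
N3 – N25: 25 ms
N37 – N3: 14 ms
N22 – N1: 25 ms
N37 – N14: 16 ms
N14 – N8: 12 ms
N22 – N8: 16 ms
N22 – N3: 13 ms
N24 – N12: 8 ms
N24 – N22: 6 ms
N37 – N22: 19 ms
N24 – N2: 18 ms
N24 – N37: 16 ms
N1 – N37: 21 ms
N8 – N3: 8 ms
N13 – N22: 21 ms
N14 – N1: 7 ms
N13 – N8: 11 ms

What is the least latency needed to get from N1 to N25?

52 ms

Enumerating some paths:
N1 → N37 → N3 → N25: 21+14+25 = 60
N1 → N14 → N8 → N3 → N25: 7+12+8+25 = 52
The minimum is 52 ms via N1 → N14 → N8 → N3 → N25.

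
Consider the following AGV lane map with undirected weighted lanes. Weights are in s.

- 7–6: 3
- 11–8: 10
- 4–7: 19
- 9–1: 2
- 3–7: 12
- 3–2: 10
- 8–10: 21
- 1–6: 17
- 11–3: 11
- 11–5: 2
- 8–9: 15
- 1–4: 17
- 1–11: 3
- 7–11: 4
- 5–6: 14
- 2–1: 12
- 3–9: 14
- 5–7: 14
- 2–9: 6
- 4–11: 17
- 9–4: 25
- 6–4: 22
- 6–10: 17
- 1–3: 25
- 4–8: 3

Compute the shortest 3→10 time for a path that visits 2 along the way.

45 s

Shortest 3→2: 3–2 = 10
Best 2 to 10: 2–9–1–11–7–6–10 costing 35
Total via 2: 10 + 35 = 45 s.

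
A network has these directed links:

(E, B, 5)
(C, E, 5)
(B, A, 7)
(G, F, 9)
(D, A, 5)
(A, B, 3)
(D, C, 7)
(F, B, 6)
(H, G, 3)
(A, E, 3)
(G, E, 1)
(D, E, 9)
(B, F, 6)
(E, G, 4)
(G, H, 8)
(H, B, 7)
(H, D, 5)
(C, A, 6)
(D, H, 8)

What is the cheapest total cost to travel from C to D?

Enumerating some paths:
C–E–G–H–D: 5+4+8+5 = 22
C–A–E–G–H–D: 6+3+4+8+5 = 26
The minimum is 22 via C–E–G–H–D.

22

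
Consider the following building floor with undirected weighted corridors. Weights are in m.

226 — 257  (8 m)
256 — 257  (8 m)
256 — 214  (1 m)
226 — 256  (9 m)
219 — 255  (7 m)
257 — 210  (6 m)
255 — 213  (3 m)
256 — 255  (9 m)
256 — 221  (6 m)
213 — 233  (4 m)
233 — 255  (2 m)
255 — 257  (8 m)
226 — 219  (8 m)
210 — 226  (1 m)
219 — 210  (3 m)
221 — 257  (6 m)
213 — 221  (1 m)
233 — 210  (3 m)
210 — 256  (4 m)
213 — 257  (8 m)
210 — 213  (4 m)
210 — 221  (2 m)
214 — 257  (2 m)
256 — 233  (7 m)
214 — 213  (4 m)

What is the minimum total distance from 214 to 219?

Enumerating some paths:
214 - 256 - 210 - 219: 1+4+3 = 8
214 - 213 - 210 - 219: 4+4+3 = 11
214 - 213 - 221 - 210 - 219: 4+1+2+3 = 10
214 - 257 - 210 - 219: 2+6+3 = 11
Cheapest is 214 - 256 - 210 - 219 at 8 m.

8 m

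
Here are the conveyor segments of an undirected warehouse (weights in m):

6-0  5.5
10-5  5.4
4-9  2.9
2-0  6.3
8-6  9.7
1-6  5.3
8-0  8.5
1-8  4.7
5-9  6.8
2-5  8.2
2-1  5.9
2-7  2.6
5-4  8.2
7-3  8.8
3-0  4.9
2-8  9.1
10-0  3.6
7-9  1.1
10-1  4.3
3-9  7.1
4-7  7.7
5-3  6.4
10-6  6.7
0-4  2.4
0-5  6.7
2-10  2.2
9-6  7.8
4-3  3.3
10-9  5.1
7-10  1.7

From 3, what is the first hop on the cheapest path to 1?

0

Compare a few routes:
3–4–0–10–1: 3.3+2.4+3.6+4.3 = 13.6
3–0–10–1: 4.9+3.6+4.3 = 12.8
3–4–9–7–10–1: 3.3+2.9+1.1+1.7+4.3 = 13.3
Cheapest is 3–0–10–1 at 12.8 m.
So from 3 the first move is to 0.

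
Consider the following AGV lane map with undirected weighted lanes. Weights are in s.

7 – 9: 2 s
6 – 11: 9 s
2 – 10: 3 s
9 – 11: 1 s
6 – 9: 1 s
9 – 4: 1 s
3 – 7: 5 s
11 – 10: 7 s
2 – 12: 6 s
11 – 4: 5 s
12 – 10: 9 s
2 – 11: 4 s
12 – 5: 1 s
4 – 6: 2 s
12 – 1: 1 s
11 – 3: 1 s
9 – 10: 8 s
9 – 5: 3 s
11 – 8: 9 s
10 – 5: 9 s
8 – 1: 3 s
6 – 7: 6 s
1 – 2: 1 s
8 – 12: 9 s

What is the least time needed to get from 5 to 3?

Enumerating some paths:
5 - 12 - 1 - 2 - 11 - 3: 1+1+1+4+1 = 8
5 - 9 - 11 - 3: 3+1+1 = 5
5 - 9 - 4 - 11 - 3: 3+1+5+1 = 10
The minimum is 5 s via 5 - 9 - 11 - 3.

5 s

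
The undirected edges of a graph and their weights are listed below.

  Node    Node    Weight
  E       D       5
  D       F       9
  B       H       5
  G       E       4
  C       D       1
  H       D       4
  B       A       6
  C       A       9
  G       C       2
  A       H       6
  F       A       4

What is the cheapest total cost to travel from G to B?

Shortest distances from G:
G: 0
C: 2  (via G)
D: 3  (via C)
E: 4  (via G)
H: 7  (via D)
A: 11  (via C)
B: 12  (via H)
Shortest route: G → C → D → H → B = 12.

12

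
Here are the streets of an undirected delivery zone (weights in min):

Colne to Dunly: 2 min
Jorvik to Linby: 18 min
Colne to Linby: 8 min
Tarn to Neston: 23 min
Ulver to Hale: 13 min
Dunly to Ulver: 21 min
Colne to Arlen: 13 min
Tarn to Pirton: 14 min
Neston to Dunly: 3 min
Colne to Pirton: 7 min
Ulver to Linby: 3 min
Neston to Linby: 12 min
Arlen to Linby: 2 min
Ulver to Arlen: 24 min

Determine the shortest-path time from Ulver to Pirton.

18 min

Shortest distances from Ulver:
Ulver: 0
Linby: 3  (via Ulver)
Arlen: 5  (via Linby)
Colne: 11  (via Linby)
Dunly: 13  (via Colne)
Hale: 13  (via Ulver)
Neston: 15  (via Linby)
Pirton: 18  (via Colne)
Shortest route: Ulver–Linby–Colne–Pirton = 18 min.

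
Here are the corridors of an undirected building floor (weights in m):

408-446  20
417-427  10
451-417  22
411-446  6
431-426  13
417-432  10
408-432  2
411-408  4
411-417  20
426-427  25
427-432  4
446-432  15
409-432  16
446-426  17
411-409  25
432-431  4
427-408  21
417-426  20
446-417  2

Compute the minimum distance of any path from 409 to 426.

Compare a few routes:
409 - 432 - 431 - 426: 16+4+13 = 33
409 - 432 - 417 - 446 - 426: 16+10+2+17 = 45
The minimum is 33 m via 409 - 432 - 431 - 426.

33 m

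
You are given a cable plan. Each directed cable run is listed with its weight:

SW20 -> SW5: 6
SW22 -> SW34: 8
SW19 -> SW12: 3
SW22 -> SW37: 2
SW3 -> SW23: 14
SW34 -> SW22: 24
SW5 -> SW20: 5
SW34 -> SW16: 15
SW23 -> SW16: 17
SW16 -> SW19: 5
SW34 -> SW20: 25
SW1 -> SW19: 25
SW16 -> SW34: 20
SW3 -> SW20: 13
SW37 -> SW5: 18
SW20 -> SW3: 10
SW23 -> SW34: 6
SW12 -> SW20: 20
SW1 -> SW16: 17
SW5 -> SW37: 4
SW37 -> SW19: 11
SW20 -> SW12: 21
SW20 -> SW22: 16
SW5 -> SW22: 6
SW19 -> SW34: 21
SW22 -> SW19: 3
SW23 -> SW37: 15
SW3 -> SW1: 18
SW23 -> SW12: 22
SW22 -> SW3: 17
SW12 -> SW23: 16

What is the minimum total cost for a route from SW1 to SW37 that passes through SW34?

Best SW1 to SW34: SW1 → SW16 → SW34 costing 37
Best SW34 to SW37: SW34 → SW22 → SW37 costing 26
Total via SW34: 37 + 26 = 63.

63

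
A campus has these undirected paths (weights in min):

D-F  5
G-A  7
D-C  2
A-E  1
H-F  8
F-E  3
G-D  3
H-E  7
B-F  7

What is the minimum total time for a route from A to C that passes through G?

Shortest A→G: A–G = 7
Shortest G→C: G–D–C = 5
Total via G: 7 + 5 = 12 min.

12 min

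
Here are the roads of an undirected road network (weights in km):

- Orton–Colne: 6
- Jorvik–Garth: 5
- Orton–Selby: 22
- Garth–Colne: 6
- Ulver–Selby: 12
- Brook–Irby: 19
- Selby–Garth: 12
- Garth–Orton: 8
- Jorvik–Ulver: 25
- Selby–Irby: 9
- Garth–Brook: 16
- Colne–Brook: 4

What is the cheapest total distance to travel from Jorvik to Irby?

26 km

Shortest distances from Jorvik:
Jorvik: 0
Garth: 5  (via Jorvik)
Colne: 11  (via Garth)
Orton: 13  (via Garth)
Brook: 15  (via Colne)
Selby: 17  (via Garth)
Ulver: 25  (via Jorvik)
Irby: 26  (via Selby)
Shortest route: Jorvik → Garth → Selby → Irby = 26 km.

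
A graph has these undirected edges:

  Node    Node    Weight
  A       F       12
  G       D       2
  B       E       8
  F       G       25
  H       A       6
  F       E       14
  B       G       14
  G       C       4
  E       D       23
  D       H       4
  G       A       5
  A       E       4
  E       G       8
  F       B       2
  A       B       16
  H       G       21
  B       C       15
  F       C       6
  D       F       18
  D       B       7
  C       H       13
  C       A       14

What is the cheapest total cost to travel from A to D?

Running Dijkstra from A:
A: 0
E: 4  (via A)
G: 5  (via A)
H: 6  (via A)
D: 7  (via G)
Shortest route: A–G–D = 7.

7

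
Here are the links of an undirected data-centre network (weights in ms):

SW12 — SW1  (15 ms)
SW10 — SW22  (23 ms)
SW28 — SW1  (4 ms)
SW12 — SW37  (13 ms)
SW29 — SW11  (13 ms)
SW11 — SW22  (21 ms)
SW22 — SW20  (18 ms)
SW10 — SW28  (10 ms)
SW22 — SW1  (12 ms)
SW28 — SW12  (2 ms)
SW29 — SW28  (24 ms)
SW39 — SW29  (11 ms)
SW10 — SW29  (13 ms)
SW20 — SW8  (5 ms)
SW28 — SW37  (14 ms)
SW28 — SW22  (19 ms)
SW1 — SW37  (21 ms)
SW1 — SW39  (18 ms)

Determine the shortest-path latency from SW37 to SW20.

48 ms

Enumerating some paths:
SW37 → SW28 → SW1 → SW22 → SW20: 14+4+12+18 = 48
SW37 → SW12 → SW28 → SW1 → SW22 → SW20: 13+2+4+12+18 = 49
Cheapest is SW37 → SW28 → SW1 → SW22 → SW20 at 48 ms.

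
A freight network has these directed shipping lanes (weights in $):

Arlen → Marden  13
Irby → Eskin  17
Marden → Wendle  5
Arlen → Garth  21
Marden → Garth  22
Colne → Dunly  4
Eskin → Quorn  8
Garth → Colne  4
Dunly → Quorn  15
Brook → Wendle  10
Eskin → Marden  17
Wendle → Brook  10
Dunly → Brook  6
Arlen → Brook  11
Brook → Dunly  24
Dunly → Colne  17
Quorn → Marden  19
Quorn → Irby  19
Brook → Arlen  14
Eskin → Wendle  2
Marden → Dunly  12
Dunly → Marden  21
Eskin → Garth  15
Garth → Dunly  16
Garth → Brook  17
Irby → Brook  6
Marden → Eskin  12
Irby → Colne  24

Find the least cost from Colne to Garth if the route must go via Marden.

$47

Best Colne to Marden: Colne → Dunly → Marden costing 25
Shortest Marden→Garth: Marden → Garth = 22
Total via Marden: 25 + 22 = $47.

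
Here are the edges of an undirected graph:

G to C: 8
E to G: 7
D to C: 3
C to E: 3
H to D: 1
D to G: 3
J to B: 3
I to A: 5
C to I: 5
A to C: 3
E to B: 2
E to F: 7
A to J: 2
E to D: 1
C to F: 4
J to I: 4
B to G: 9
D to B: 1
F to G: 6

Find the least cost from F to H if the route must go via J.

14

Best F to J: F → C → A → J costing 9
Best J to H: J → B → D → H costing 5
Total via J: 9 + 5 = 14.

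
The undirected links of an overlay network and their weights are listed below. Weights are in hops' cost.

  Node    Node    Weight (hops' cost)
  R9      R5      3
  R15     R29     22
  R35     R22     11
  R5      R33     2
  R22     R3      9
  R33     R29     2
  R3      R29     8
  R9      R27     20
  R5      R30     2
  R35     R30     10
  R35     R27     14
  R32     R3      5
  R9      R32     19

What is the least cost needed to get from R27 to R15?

Compare a few routes:
R27 - R35 - R30 - R5 - R33 - R29 - R15: 14+10+2+2+2+22 = 52
R27 - R9 - R32 - R3 - R29 - R15: 20+19+5+8+22 = 74
R27 - R9 - R5 - R33 - R29 - R15: 20+3+2+2+22 = 49
R27 - R35 - R22 - R3 - R29 - R15: 14+11+9+8+22 = 64
The minimum is 49 hops' cost via R27 - R9 - R5 - R33 - R29 - R15.

49 hops' cost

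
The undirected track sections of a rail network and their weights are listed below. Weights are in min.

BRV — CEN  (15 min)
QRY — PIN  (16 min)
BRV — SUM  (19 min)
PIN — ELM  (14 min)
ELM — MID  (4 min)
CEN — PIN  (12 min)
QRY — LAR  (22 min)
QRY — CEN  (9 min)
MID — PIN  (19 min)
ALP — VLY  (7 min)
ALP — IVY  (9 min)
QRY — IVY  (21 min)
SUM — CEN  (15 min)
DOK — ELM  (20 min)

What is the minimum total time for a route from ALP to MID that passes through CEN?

69 min

Best ALP to CEN: ALP–IVY–QRY–CEN costing 39
Best CEN to MID: CEN–PIN–ELM–MID costing 30
Total via CEN: 39 + 30 = 69 min.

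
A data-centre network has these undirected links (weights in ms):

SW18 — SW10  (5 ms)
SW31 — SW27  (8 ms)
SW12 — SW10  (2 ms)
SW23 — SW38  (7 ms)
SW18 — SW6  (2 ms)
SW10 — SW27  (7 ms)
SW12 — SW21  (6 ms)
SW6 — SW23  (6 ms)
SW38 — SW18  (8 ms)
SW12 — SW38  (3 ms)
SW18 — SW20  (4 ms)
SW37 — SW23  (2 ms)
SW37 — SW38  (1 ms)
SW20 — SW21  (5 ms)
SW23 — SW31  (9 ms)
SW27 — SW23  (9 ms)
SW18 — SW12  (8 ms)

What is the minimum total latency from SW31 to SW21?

Candidate routes:
SW31–SW23–SW37–SW38–SW12–SW21: 9+2+1+3+6 = 21
SW31–SW23–SW6–SW18–SW20–SW21: 9+6+2+4+5 = 26
SW31–SW23–SW38–SW12–SW21: 9+7+3+6 = 25
SW31–SW27–SW10–SW12–SW21: 8+7+2+6 = 23
Cheapest is SW31–SW23–SW37–SW38–SW12–SW21 at 21 ms.

21 ms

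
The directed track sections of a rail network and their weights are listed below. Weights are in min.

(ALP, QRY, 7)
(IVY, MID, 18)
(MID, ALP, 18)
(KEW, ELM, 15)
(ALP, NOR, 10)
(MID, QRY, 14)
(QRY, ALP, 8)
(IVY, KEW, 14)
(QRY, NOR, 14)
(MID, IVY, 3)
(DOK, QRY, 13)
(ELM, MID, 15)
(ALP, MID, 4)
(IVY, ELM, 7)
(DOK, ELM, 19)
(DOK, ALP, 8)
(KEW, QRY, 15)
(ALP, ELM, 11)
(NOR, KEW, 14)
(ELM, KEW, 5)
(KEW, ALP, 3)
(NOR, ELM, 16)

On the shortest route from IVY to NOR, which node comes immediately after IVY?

ELM

Compare a few routes:
IVY - ELM - KEW - ALP - QRY - NOR: 7+5+3+7+14 = 36
IVY - KEW - ALP - NOR: 14+3+10 = 27
IVY - ELM - KEW - ALP - NOR: 7+5+3+10 = 25
The minimum is 25 min via IVY - ELM - KEW - ALP - NOR.
So from IVY the first move is to ELM.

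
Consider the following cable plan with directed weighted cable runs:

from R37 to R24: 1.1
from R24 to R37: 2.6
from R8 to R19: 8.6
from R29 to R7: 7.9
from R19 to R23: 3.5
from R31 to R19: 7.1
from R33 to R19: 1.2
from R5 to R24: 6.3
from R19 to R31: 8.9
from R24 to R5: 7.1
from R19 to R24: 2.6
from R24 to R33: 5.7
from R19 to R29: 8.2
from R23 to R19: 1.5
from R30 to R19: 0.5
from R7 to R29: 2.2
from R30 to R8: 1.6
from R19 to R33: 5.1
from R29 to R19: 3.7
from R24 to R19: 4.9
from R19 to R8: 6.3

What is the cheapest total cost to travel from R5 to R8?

Compare a few routes:
R5 → R24 → R33 → R19 → R8: 6.3+5.7+1.2+6.3 = 19.5
R5 → R24 → R19 → R8: 6.3+4.9+6.3 = 17.5
The minimum is 17.5 via R5 → R24 → R19 → R8.

17.5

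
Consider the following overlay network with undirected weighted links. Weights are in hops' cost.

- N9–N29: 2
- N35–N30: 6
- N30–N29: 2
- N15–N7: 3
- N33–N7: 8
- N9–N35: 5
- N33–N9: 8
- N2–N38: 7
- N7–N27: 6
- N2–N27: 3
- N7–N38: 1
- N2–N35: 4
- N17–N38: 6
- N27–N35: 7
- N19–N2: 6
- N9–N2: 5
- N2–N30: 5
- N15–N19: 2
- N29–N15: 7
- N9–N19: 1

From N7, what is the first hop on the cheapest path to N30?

Enumerating some paths:
N7–N38–N2–N30: 1+7+5 = 13
N7–N15–N19–N9–N29–N30: 3+2+1+2+2 = 10
N7–N15–N29–N30: 3+7+2 = 12
The minimum is 10 hops' cost via N7–N15–N19–N9–N29–N30.
So from N7 the first move is to N15.

N15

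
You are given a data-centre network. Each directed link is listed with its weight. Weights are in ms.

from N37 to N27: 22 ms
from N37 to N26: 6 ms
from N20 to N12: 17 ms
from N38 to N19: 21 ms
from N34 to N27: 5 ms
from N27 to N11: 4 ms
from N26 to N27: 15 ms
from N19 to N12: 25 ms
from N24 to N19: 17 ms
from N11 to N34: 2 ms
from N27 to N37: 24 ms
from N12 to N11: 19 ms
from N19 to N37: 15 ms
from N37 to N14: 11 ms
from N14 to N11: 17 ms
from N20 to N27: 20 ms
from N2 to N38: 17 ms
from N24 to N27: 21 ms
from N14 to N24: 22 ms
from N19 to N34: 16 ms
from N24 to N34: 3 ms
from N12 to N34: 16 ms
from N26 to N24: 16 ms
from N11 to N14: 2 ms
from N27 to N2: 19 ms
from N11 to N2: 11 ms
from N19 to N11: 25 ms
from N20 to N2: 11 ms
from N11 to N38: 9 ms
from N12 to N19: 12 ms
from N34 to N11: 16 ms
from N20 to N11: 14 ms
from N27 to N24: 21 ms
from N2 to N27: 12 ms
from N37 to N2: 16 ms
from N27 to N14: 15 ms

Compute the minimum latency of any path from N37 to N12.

64 ms

Enumerating some paths:
N37 → N26 → N24 → N19 → N12: 6+16+17+25 = 64
N37 → N14 → N24 → N19 → N12: 11+22+17+25 = 75
Cheapest is N37 → N26 → N24 → N19 → N12 at 64 ms.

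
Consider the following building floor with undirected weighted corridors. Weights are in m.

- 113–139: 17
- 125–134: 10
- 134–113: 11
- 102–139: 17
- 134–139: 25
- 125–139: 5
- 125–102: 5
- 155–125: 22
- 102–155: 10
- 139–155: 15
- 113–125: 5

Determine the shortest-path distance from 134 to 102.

Candidate routes:
134–125–139–102: 10+5+17 = 32
134–139–125–102: 25+5+5 = 35
134–125–102: 10+5 = 15
134–113–125–102: 11+5+5 = 21
The minimum is 15 m via 134–125–102.

15 m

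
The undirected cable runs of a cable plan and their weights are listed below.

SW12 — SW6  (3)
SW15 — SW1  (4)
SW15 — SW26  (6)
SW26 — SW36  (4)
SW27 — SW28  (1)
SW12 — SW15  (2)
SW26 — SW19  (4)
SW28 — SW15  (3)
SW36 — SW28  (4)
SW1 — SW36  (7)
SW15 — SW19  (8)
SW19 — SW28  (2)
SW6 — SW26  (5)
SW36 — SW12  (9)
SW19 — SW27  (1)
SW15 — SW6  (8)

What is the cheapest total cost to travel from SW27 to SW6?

9

Shortest distances from SW27:
SW27: 0
SW19: 1  (via SW27)
SW28: 1  (via SW27)
SW15: 4  (via SW28)
SW36: 5  (via SW28)
SW26: 5  (via SW19)
SW12: 6  (via SW15)
SW1: 8  (via SW15)
SW6: 9  (via SW12)
Shortest route: SW27–SW28–SW15–SW12–SW6 = 9.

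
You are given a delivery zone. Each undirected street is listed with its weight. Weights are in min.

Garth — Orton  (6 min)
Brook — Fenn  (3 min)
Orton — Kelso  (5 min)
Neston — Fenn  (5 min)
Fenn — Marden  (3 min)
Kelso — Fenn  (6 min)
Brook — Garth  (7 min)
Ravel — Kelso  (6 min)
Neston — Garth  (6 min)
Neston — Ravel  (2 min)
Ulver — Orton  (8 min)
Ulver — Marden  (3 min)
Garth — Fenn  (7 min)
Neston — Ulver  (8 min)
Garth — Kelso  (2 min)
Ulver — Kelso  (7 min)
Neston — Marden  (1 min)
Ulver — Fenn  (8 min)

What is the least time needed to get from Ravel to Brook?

9 min

Shortest distances from Ravel:
Ravel: 0
Neston: 2  (via Ravel)
Marden: 3  (via Neston)
Ulver: 6  (via Marden)
Kelso: 6  (via Ravel)
Fenn: 6  (via Marden)
Garth: 8  (via Neston)
Brook: 9  (via Fenn)
Shortest route: Ravel–Neston–Marden–Fenn–Brook = 9 min.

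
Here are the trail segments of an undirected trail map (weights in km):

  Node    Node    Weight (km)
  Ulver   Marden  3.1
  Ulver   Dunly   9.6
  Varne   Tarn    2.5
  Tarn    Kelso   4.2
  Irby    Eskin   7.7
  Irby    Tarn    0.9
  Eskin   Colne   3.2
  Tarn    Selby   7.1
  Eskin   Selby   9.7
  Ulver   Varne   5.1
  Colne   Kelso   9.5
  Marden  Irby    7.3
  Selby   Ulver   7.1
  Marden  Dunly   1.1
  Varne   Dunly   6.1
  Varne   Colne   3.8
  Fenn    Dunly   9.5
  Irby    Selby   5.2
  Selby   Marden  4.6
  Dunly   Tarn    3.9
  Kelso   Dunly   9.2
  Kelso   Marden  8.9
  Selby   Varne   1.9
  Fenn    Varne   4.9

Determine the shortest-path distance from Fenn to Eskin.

11.9 km

Candidate routes:
Fenn–Varne–Selby–Eskin: 4.9+1.9+9.7 = 16.5
Fenn–Varne–Colne–Eskin: 4.9+3.8+3.2 = 11.9
Fenn–Varne–Tarn–Irby–Eskin: 4.9+2.5+0.9+7.7 = 16
Cheapest is Fenn–Varne–Colne–Eskin at 11.9 km.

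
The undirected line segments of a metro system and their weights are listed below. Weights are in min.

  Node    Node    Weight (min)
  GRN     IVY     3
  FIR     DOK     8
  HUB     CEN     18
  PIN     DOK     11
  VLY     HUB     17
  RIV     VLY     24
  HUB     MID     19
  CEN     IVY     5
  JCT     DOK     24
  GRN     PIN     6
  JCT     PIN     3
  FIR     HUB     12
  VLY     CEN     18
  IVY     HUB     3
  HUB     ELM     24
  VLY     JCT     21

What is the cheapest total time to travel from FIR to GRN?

18 min

Candidate routes:
FIR–HUB–CEN–IVY–GRN: 12+18+5+3 = 38
FIR–DOK–PIN–GRN: 8+11+6 = 25
FIR–HUB–IVY–GRN: 12+3+3 = 18
Cheapest is FIR–HUB–IVY–GRN at 18 min.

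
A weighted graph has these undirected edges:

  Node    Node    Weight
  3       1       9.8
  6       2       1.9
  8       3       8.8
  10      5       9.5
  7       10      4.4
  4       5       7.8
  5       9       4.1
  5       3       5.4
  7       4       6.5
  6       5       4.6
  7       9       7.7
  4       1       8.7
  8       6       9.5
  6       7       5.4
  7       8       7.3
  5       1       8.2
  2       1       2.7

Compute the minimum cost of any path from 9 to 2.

10.6

Enumerating some paths:
9 - 7 - 6 - 2: 7.7+5.4+1.9 = 15
9 - 5 - 1 - 2: 4.1+8.2+2.7 = 15
9 - 5 - 6 - 2: 4.1+4.6+1.9 = 10.6
The minimum is 10.6 via 9 - 5 - 6 - 2.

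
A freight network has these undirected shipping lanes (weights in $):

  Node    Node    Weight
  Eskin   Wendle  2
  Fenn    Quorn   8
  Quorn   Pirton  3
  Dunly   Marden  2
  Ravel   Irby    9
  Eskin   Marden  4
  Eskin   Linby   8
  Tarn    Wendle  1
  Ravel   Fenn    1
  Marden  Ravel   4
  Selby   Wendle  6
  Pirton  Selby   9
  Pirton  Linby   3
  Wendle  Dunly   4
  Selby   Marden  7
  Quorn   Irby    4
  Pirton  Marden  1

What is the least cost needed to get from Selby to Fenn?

Compare a few routes:
Selby → Pirton → Marden → Ravel → Fenn: 9+1+4+1 = 15
Selby → Marden → Ravel → Fenn: 7+4+1 = 12
Cheapest is Selby → Marden → Ravel → Fenn at $12.

$12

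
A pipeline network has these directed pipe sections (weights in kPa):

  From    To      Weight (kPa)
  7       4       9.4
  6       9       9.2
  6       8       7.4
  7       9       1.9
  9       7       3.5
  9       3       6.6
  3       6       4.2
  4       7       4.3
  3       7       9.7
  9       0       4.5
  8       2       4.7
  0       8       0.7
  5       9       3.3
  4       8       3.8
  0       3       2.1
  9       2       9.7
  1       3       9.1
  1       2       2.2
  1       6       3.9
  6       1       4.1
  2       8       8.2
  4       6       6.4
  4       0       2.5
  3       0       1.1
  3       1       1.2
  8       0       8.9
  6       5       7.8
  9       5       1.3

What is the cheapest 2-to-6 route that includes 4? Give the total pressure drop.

44.7 kPa

Best 2 to 4: 2–8–0–3–7–4 costing 38.3
Best 4 to 6: 4–6 costing 6.4
Total via 4: 38.3 + 6.4 = 44.7 kPa.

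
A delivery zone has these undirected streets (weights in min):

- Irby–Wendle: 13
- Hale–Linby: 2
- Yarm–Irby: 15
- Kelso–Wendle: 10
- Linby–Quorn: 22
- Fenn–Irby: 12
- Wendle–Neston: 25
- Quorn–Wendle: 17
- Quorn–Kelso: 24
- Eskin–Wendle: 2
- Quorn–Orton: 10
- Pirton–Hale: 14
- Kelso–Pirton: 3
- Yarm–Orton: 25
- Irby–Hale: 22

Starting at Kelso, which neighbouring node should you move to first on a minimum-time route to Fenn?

Compare a few routes:
Kelso–Quorn–Linby–Hale–Irby–Fenn: 24+22+2+22+12 = 82
Kelso–Wendle–Irby–Fenn: 10+13+12 = 35
Kelso–Pirton–Hale–Irby–Fenn: 3+14+22+12 = 51
Kelso–Quorn–Wendle–Irby–Fenn: 24+17+13+12 = 66
Cheapest is Kelso–Wendle–Irby–Fenn at 35 min.
So from Kelso the first move is to Wendle.

Wendle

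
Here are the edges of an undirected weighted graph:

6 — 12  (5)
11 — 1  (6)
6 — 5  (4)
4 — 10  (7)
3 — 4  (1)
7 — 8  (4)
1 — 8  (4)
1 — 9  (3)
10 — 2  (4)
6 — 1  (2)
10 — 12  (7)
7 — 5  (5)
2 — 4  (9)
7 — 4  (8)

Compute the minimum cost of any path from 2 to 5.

Compare a few routes:
2 → 4 → 7 → 5: 9+8+5 = 22
2 → 10 → 12 → 6 → 5: 4+7+5+4 = 20
Cheapest is 2 → 10 → 12 → 6 → 5 at 20.

20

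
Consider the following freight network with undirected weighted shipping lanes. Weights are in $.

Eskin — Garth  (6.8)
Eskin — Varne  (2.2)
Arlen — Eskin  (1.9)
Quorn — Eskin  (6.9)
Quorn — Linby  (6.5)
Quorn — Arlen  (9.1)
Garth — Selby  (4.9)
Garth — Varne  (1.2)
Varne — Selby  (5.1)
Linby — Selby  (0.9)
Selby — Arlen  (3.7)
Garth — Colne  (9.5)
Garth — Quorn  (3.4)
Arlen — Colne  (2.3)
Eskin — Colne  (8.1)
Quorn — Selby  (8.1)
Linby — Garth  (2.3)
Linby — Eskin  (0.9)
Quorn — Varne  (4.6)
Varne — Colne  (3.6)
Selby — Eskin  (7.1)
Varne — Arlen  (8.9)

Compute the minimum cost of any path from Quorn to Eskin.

$6.6

Shortest distances from Quorn:
Quorn: 0
Garth: 3.4  (via Quorn)
Varne: 4.6  (via Quorn)
Linby: 5.7  (via Garth)
Eskin: 6.6  (via Linby)
Shortest route: Quorn → Garth → Linby → Eskin = $6.6.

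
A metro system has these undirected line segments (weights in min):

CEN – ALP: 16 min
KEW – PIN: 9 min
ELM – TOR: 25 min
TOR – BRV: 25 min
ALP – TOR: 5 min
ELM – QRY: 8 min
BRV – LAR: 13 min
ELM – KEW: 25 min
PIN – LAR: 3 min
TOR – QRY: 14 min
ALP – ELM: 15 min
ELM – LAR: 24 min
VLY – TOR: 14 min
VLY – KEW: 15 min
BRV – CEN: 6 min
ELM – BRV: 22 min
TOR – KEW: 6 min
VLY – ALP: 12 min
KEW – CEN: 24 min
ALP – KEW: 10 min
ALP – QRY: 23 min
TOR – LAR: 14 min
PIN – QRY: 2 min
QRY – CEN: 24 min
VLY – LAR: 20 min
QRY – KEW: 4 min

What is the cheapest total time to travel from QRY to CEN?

24 min

Running Dijkstra from QRY:
QRY: 0
PIN: 2  (via QRY)
KEW: 4  (via QRY)
LAR: 5  (via PIN)
ELM: 8  (via QRY)
TOR: 10  (via KEW)
ALP: 14  (via KEW)
BRV: 18  (via LAR)
VLY: 19  (via KEW)
CEN: 24  (via QRY)
Shortest route: QRY → CEN = 24 min.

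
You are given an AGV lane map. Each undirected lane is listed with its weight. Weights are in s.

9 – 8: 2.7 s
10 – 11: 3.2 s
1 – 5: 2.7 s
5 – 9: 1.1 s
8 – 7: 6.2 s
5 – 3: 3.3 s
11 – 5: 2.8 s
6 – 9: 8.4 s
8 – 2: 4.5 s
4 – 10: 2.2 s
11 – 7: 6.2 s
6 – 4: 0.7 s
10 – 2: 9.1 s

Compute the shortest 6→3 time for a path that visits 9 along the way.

Shortest 6→9: 6–9 = 8.4
Best 9 to 3: 9–5–3 costing 4.4
Total via 9: 8.4 + 4.4 = 12.8 s.

12.8 s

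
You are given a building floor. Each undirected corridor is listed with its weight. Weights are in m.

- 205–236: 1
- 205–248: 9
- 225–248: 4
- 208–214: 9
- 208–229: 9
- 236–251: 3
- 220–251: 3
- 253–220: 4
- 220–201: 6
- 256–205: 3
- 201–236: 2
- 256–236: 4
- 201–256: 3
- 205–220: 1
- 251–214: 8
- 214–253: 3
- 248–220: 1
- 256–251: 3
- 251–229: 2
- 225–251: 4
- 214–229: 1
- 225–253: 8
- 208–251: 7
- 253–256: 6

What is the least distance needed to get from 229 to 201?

7 m

Shortest distances from 229:
229: 0
214: 1  (via 229)
251: 2  (via 229)
253: 4  (via 214)
220: 5  (via 251)
256: 5  (via 251)
236: 5  (via 251)
248: 6  (via 220)
205: 6  (via 220)
225: 6  (via 251)
201: 7  (via 236)
Shortest route: 229 → 251 → 236 → 201 = 7 m.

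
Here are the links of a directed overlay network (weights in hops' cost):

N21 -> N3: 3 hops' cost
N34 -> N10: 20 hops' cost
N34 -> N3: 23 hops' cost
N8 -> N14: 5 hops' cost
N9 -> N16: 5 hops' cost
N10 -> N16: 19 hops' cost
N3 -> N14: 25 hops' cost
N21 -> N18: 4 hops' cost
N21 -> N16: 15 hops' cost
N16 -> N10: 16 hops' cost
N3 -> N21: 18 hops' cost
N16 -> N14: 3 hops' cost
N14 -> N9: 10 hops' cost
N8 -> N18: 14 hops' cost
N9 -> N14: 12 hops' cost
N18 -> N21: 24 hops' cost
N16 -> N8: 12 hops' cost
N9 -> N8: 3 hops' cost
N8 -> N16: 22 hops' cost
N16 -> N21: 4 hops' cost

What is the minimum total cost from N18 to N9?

52 hops' cost

Enumerating some paths:
N18 - N21 - N16 - N8 - N14 - N9: 24+15+12+5+10 = 66
N18 - N21 - N3 - N14 - N9: 24+3+25+10 = 62
N18 - N21 - N16 - N14 - N9: 24+15+3+10 = 52
The minimum is 52 hops' cost via N18 - N21 - N16 - N14 - N9.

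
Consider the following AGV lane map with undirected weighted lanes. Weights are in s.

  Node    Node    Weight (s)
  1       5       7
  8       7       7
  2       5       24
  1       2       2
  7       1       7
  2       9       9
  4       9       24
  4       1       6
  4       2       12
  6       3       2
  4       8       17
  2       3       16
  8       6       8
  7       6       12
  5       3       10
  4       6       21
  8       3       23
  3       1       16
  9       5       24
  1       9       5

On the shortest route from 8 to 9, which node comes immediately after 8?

Enumerating some paths:
8–7–1–2–9: 7+7+2+9 = 25
8–6–3–1–9: 8+2+16+5 = 31
8–7–1–9: 7+7+5 = 19
8–4–1–9: 17+6+5 = 28
The minimum is 19 s via 8–7–1–9.
So from 8 the first move is to 7.

7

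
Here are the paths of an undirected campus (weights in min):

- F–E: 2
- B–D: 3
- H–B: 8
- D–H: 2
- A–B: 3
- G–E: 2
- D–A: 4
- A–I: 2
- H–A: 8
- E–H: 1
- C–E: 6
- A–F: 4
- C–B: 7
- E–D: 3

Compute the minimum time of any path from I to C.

12 min

Compare a few routes:
I - A - D - E - C: 2+4+3+6 = 15
I - A - B - C: 2+3+7 = 12
I - A - F - E - C: 2+4+2+6 = 14
Cheapest is I - A - B - C at 12 min.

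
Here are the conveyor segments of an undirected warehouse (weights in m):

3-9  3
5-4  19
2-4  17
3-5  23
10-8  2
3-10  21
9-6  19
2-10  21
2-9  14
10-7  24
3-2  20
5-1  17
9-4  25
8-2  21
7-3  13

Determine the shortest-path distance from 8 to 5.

Shortest distances from 8:
8: 0
10: 2  (via 8)
2: 21  (via 8)
3: 23  (via 10)
7: 26  (via 10)
9: 26  (via 3)
4: 38  (via 2)
6: 45  (via 9)
5: 46  (via 3)
Shortest route: 8–10–3–5 = 46 m.

46 m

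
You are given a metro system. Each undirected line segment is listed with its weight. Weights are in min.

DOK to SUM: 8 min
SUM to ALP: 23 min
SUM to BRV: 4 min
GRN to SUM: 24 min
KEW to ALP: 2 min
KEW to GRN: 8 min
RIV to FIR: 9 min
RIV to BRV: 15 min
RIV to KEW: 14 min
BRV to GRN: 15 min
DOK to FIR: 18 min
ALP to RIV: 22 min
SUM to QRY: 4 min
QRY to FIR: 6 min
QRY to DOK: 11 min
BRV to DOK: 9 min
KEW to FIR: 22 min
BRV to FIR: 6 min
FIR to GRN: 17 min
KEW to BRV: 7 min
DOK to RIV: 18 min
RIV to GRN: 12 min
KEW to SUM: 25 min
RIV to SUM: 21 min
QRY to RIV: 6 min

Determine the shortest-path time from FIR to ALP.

Enumerating some paths:
FIR → RIV → KEW → ALP: 9+14+2 = 25
FIR → BRV → KEW → ALP: 6+7+2 = 15
FIR → KEW → ALP: 22+2 = 24
FIR → QRY → SUM → BRV → KEW → ALP: 6+4+4+7+2 = 23
The minimum is 15 min via FIR → BRV → KEW → ALP.

15 min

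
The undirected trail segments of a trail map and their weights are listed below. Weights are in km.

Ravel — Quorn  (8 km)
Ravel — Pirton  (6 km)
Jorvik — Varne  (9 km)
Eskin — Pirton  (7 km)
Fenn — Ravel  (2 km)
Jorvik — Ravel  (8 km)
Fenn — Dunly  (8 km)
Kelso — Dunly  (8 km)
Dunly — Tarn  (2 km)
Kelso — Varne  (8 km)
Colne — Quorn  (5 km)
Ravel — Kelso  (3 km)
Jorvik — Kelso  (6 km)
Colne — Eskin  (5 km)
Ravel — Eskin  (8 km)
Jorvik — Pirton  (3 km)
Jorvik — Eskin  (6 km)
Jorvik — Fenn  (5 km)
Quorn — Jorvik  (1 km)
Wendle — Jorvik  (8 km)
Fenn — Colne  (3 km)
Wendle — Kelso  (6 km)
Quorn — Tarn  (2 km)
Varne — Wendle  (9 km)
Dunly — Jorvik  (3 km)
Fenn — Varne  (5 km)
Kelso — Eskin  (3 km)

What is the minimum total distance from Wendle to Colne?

Running Dijkstra from Wendle:
Wendle: 0
Kelso: 6  (via Wendle)
Jorvik: 8  (via Wendle)
Ravel: 9  (via Kelso)
Eskin: 9  (via Kelso)
Quorn: 9  (via Jorvik)
Varne: 9  (via Wendle)
Dunly: 11  (via Jorvik)
Pirton: 11  (via Jorvik)
Tarn: 11  (via Quorn)
Fenn: 11  (via Ravel)
Colne: 14  (via Eskin)
Shortest route: Wendle → Kelso → Eskin → Colne = 14 km.

14 km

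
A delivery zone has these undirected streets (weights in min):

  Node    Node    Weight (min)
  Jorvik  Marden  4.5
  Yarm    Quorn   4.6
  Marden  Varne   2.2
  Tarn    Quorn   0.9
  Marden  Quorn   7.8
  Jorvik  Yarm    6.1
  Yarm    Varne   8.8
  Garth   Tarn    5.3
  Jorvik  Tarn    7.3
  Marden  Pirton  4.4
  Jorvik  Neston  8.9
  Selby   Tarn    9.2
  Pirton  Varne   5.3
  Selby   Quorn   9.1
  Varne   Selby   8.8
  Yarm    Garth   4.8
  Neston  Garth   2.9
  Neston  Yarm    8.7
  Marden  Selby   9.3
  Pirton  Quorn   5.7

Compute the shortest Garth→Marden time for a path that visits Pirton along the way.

16.3 min

Best Garth to Pirton: Garth–Tarn–Quorn–Pirton costing 11.9
Best Pirton to Marden: Pirton–Marden costing 4.4
Total via Pirton: 11.9 + 4.4 = 16.3 min.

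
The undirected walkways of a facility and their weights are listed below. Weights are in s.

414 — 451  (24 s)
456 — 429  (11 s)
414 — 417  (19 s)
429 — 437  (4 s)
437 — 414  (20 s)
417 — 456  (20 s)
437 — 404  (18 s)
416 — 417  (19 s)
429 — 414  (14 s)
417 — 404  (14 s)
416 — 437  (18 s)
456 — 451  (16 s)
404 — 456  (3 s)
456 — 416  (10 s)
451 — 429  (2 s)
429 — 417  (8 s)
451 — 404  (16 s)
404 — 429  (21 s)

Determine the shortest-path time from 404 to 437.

18 s

Candidate routes:
404 → 451 → 429 → 437: 16+2+4 = 22
404 → 456 → 451 → 429 → 437: 3+16+2+4 = 25
404 → 437: 18 = 18
Cheapest is 404 → 437 at 18 s.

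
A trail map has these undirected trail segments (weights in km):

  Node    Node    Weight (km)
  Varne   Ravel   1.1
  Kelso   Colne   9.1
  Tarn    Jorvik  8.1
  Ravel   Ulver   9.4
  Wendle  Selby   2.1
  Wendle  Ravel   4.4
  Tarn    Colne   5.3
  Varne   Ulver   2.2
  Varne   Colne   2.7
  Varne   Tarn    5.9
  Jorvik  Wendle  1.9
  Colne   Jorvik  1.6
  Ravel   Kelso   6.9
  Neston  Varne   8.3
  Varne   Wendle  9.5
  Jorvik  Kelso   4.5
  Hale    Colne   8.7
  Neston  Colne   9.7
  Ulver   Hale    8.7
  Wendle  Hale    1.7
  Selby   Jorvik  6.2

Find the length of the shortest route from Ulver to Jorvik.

Candidate routes:
Ulver → Varne → Ravel → Wendle → Jorvik: 2.2+1.1+4.4+1.9 = 9.6
Ulver → Varne → Colne → Jorvik: 2.2+2.7+1.6 = 6.5
Ulver → Varne → Wendle → Jorvik: 2.2+9.5+1.9 = 13.6
Ulver → Hale → Wendle → Jorvik: 8.7+1.7+1.9 = 12.3
The minimum is 6.5 km via Ulver → Varne → Colne → Jorvik.

6.5 km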